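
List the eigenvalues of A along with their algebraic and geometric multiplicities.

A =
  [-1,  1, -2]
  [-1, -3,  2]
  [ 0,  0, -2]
λ = -2: alg = 3, geom = 2

Step 1 — factor the characteristic polynomial to read off the algebraic multiplicities:
  χ_A(x) = (x + 2)^3

Step 2 — compute geometric multiplicities via the rank-nullity identity g(λ) = n − rank(A − λI):
  rank(A − (-2)·I) = 1, so dim ker(A − (-2)·I) = n − 1 = 2

Summary:
  λ = -2: algebraic multiplicity = 3, geometric multiplicity = 2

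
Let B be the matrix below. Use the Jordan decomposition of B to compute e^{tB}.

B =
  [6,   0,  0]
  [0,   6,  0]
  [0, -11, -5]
e^{tB} =
  [exp(6*t), 0, 0]
  [0, exp(6*t), 0]
  [0, -exp(6*t) + exp(-5*t), exp(-5*t)]

Strategy: write B = P · J · P⁻¹ where J is a Jordan canonical form, so e^{tB} = P · e^{tJ} · P⁻¹, and e^{tJ} can be computed block-by-block.

B has Jordan form
J =
  [-5, 0, 0]
  [ 0, 6, 0]
  [ 0, 0, 6]
(up to reordering of blocks).

Per-block formulas:
  For a 1×1 block at λ = 6: exp(t · [6]) = [e^(6t)].
  For a 1×1 block at λ = -5: exp(t · [-5]) = [e^(-5t)].

After assembling e^{tJ} and conjugating by P, we get:

e^{tB} =
  [exp(6*t), 0, 0]
  [0, exp(6*t), 0]
  [0, -exp(6*t) + exp(-5*t), exp(-5*t)]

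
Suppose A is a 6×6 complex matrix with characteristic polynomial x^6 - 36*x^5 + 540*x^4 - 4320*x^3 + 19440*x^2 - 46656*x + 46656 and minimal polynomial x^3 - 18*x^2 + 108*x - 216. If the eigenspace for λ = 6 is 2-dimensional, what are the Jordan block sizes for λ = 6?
Block sizes for λ = 6: [3, 3]

Step 1 — from the characteristic polynomial, algebraic multiplicity of λ = 6 is 6. From dim ker(A − (6)·I) = 2, there are exactly 2 Jordan blocks for λ = 6.
Step 2 — from the minimal polynomial, the factor (x − 6)^3 tells us the largest block for λ = 6 has size 3.
Step 3 — with total size 6, 2 blocks, and largest block 3, the block sizes (in nonincreasing order) are [3, 3].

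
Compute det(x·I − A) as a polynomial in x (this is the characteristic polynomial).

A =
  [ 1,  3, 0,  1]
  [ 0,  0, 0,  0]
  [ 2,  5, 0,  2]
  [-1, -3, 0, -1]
x^4

Expanding det(x·I − A) (e.g. by cofactor expansion or by noting that A is similar to its Jordan form J, which has the same characteristic polynomial as A) gives
  χ_A(x) = x^4
which factors as x^4. The eigenvalues (with algebraic multiplicities) are λ = 0 with multiplicity 4.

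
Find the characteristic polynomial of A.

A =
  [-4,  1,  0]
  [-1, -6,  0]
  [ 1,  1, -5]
x^3 + 15*x^2 + 75*x + 125

Expanding det(x·I − A) (e.g. by cofactor expansion or by noting that A is similar to its Jordan form J, which has the same characteristic polynomial as A) gives
  χ_A(x) = x^3 + 15*x^2 + 75*x + 125
which factors as (x + 5)^3. The eigenvalues (with algebraic multiplicities) are λ = -5 with multiplicity 3.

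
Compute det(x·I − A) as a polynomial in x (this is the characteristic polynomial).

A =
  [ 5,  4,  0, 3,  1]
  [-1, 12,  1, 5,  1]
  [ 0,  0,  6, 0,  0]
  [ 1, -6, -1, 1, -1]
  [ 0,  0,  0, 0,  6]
x^5 - 30*x^4 + 360*x^3 - 2160*x^2 + 6480*x - 7776

Expanding det(x·I − A) (e.g. by cofactor expansion or by noting that A is similar to its Jordan form J, which has the same characteristic polynomial as A) gives
  χ_A(x) = x^5 - 30*x^4 + 360*x^3 - 2160*x^2 + 6480*x - 7776
which factors as (x - 6)^5. The eigenvalues (with algebraic multiplicities) are λ = 6 with multiplicity 5.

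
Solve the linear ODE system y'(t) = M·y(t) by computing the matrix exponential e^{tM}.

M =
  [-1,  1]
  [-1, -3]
e^{tM} =
  [t*exp(-2*t) + exp(-2*t), t*exp(-2*t)]
  [-t*exp(-2*t), -t*exp(-2*t) + exp(-2*t)]

Strategy: write M = P · J · P⁻¹ where J is a Jordan canonical form, so e^{tM} = P · e^{tJ} · P⁻¹, and e^{tJ} can be computed block-by-block.

M has Jordan form
J =
  [-2,  1]
  [ 0, -2]
(up to reordering of blocks).

Per-block formulas:
  For a 2×2 Jordan block J_2(-2): exp(t · J_2(-2)) = e^(-2t)·(I + t·N), where N is the 2×2 nilpotent shift.

After assembling e^{tJ} and conjugating by P, we get:

e^{tM} =
  [t*exp(-2*t) + exp(-2*t), t*exp(-2*t)]
  [-t*exp(-2*t), -t*exp(-2*t) + exp(-2*t)]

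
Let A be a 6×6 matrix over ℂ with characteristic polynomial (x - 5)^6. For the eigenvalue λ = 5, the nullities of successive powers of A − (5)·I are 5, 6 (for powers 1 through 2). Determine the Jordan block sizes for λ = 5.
Block sizes for λ = 5: [2, 1, 1, 1, 1]

From the dimensions of kernels of powers, the number of Jordan blocks of size at least j is d_j − d_{j−1} where d_j = dim ker(N^j) (with d_0 = 0). Computing the differences gives [5, 1].
The number of blocks of size exactly k is (#blocks of size ≥ k) − (#blocks of size ≥ k + 1), so the partition is: 4 block(s) of size 1, 1 block(s) of size 2.
In nonincreasing order the block sizes are [2, 1, 1, 1, 1].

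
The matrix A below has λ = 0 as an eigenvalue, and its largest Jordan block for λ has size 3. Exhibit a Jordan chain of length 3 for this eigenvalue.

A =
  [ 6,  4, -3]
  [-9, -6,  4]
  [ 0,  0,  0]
A Jordan chain for λ = 0 of length 3:
v_1 = (-2, 3, 0)ᵀ
v_2 = (-3, 4, 0)ᵀ
v_3 = (0, 0, 1)ᵀ

Let N = A − (0)·I. We want v_3 with N^3 v_3 = 0 but N^2 v_3 ≠ 0; then v_{j-1} := N · v_j for j = 3, …, 2.

Pick v_3 = (0, 0, 1)ᵀ.
Then v_2 = N · v_3 = (-3, 4, 0)ᵀ.
Then v_1 = N · v_2 = (-2, 3, 0)ᵀ.

Sanity check: (A − (0)·I) v_1 = (0, 0, 0)ᵀ = 0. ✓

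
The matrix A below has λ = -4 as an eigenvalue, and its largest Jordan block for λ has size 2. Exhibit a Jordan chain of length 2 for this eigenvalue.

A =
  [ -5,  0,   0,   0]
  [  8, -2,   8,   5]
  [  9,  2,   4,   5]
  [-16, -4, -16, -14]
A Jordan chain for λ = -4 of length 2:
v_1 = (0, 2, 2, -4)ᵀ
v_2 = (0, 1, 0, 0)ᵀ

Let N = A − (-4)·I. We want v_2 with N^2 v_2 = 0 but N^1 v_2 ≠ 0; then v_{j-1} := N · v_j for j = 2, …, 2.

Pick v_2 = (0, 1, 0, 0)ᵀ.
Then v_1 = N · v_2 = (0, 2, 2, -4)ᵀ.

Sanity check: (A − (-4)·I) v_1 = (0, 0, 0, 0)ᵀ = 0. ✓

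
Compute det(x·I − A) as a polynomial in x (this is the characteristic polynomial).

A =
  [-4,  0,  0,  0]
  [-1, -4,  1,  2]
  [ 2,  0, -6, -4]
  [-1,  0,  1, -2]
x^4 + 16*x^3 + 96*x^2 + 256*x + 256

Expanding det(x·I − A) (e.g. by cofactor expansion or by noting that A is similar to its Jordan form J, which has the same characteristic polynomial as A) gives
  χ_A(x) = x^4 + 16*x^3 + 96*x^2 + 256*x + 256
which factors as (x + 4)^4. The eigenvalues (with algebraic multiplicities) are λ = -4 with multiplicity 4.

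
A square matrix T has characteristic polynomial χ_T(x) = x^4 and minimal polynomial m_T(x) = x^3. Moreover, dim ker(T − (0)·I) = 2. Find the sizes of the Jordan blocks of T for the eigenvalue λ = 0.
Block sizes for λ = 0: [3, 1]

Step 1 — from the characteristic polynomial, algebraic multiplicity of λ = 0 is 4. From dim ker(T − (0)·I) = 2, there are exactly 2 Jordan blocks for λ = 0.
Step 2 — from the minimal polynomial, the factor (x − 0)^3 tells us the largest block for λ = 0 has size 3.
Step 3 — with total size 4, 2 blocks, and largest block 3, the block sizes (in nonincreasing order) are [3, 1].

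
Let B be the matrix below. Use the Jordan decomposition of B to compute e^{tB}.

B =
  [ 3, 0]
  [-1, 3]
e^{tB} =
  [exp(3*t), 0]
  [-t*exp(3*t), exp(3*t)]

Strategy: write B = P · J · P⁻¹ where J is a Jordan canonical form, so e^{tB} = P · e^{tJ} · P⁻¹, and e^{tJ} can be computed block-by-block.

B has Jordan form
J =
  [3, 1]
  [0, 3]
(up to reordering of blocks).

Per-block formulas:
  For a 2×2 Jordan block J_2(3): exp(t · J_2(3)) = e^(3t)·(I + t·N), where N is the 2×2 nilpotent shift.

After assembling e^{tJ} and conjugating by P, we get:

e^{tB} =
  [exp(3*t), 0]
  [-t*exp(3*t), exp(3*t)]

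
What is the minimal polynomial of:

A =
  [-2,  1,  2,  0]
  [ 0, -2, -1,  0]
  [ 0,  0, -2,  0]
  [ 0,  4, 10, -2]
x^3 + 6*x^2 + 12*x + 8

The characteristic polynomial is χ_A(x) = (x + 2)^4, so the eigenvalues are known. The minimal polynomial is
  m_A(x) = Π_λ (x − λ)^{k_λ}
where k_λ is the size of the *largest* Jordan block for λ (equivalently, the smallest k with (A − λI)^k v = 0 for every generalised eigenvector v of λ).

  λ = -2: largest Jordan block has size 3, contributing (x + 2)^3

So m_A(x) = (x + 2)^3 = x^3 + 6*x^2 + 12*x + 8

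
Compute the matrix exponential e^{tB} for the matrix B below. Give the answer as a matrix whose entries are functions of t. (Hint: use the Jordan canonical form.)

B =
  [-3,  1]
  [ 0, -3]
e^{tB} =
  [exp(-3*t), t*exp(-3*t)]
  [0, exp(-3*t)]

Strategy: write B = P · J · P⁻¹ where J is a Jordan canonical form, so e^{tB} = P · e^{tJ} · P⁻¹, and e^{tJ} can be computed block-by-block.

B has Jordan form
J =
  [-3,  1]
  [ 0, -3]
(up to reordering of blocks).

Per-block formulas:
  For a 2×2 Jordan block J_2(-3): exp(t · J_2(-3)) = e^(-3t)·(I + t·N), where N is the 2×2 nilpotent shift.

After assembling e^{tJ} and conjugating by P, we get:

e^{tB} =
  [exp(-3*t), t*exp(-3*t)]
  [0, exp(-3*t)]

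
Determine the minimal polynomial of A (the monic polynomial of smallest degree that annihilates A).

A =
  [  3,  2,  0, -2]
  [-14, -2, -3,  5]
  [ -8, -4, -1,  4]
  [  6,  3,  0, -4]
x^3 + 3*x^2 + 3*x + 1

The characteristic polynomial is χ_A(x) = (x + 1)^4, so the eigenvalues are known. The minimal polynomial is
  m_A(x) = Π_λ (x − λ)^{k_λ}
where k_λ is the size of the *largest* Jordan block for λ (equivalently, the smallest k with (A − λI)^k v = 0 for every generalised eigenvector v of λ).

  λ = -1: largest Jordan block has size 3, contributing (x + 1)^3

So m_A(x) = (x + 1)^3 = x^3 + 3*x^2 + 3*x + 1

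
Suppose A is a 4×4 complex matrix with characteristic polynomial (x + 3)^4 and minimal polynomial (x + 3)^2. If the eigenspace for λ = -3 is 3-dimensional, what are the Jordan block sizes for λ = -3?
Block sizes for λ = -3: [2, 1, 1]

Step 1 — from the characteristic polynomial, algebraic multiplicity of λ = -3 is 4. From dim ker(A − (-3)·I) = 3, there are exactly 3 Jordan blocks for λ = -3.
Step 2 — from the minimal polynomial, the factor (x + 3)^2 tells us the largest block for λ = -3 has size 2.
Step 3 — with total size 4, 3 blocks, and largest block 2, the block sizes (in nonincreasing order) are [2, 1, 1].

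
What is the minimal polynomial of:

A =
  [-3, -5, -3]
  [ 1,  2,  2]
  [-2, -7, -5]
x^3 + 6*x^2 + 12*x + 8

The characteristic polynomial is χ_A(x) = (x + 2)^3, so the eigenvalues are known. The minimal polynomial is
  m_A(x) = Π_λ (x − λ)^{k_λ}
where k_λ is the size of the *largest* Jordan block for λ (equivalently, the smallest k with (A − λI)^k v = 0 for every generalised eigenvector v of λ).

  λ = -2: largest Jordan block has size 3, contributing (x + 2)^3

So m_A(x) = (x + 2)^3 = x^3 + 6*x^2 + 12*x + 8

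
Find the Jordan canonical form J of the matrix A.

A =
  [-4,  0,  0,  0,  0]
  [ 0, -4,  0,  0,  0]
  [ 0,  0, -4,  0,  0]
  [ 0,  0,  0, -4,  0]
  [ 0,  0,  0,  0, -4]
J_1(-4) ⊕ J_1(-4) ⊕ J_1(-4) ⊕ J_1(-4) ⊕ J_1(-4)

The characteristic polynomial is
  det(x·I − A) = x^5 + 20*x^4 + 160*x^3 + 640*x^2 + 1280*x + 1024 = (x + 4)^5

Eigenvalues and multiplicities (the geometric multiplicity of λ is n − rank(A − λI), which equals the number of Jordan blocks for λ):
  λ = -4: algebraic multiplicity = 5, geometric multiplicity = 5

Determining the block sizes for each eigenvalue:
  λ = -4: gm = am = 5, so every block has size 1 → block sizes [1, 1, 1, 1, 1]

Assembling the blocks gives a Jordan form
J =
  [-4,  0,  0,  0,  0]
  [ 0, -4,  0,  0,  0]
  [ 0,  0, -4,  0,  0]
  [ 0,  0,  0, -4,  0]
  [ 0,  0,  0,  0, -4]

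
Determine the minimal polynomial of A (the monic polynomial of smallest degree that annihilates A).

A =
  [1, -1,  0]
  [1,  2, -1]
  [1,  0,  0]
x^3 - 3*x^2 + 3*x - 1

The characteristic polynomial is χ_A(x) = (x - 1)^3, so the eigenvalues are known. The minimal polynomial is
  m_A(x) = Π_λ (x − λ)^{k_λ}
where k_λ is the size of the *largest* Jordan block for λ (equivalently, the smallest k with (A − λI)^k v = 0 for every generalised eigenvector v of λ).

  λ = 1: largest Jordan block has size 3, contributing (x − 1)^3

So m_A(x) = (x - 1)^3 = x^3 - 3*x^2 + 3*x - 1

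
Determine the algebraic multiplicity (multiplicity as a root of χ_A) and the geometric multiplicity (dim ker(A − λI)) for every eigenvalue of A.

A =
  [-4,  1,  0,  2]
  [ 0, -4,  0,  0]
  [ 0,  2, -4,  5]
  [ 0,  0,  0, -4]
λ = -4: alg = 4, geom = 2

Step 1 — factor the characteristic polynomial to read off the algebraic multiplicities:
  χ_A(x) = (x + 4)^4

Step 2 — compute geometric multiplicities via the rank-nullity identity g(λ) = n − rank(A − λI):
  rank(A − (-4)·I) = 2, so dim ker(A − (-4)·I) = n − 2 = 2

Summary:
  λ = -4: algebraic multiplicity = 4, geometric multiplicity = 2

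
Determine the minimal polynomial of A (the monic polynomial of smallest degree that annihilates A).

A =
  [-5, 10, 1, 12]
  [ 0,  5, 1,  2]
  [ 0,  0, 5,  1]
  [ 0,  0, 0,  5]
x^4 - 10*x^3 + 250*x - 625

The characteristic polynomial is χ_A(x) = (x - 5)^3*(x + 5), so the eigenvalues are known. The minimal polynomial is
  m_A(x) = Π_λ (x − λ)^{k_λ}
where k_λ is the size of the *largest* Jordan block for λ (equivalently, the smallest k with (A − λI)^k v = 0 for every generalised eigenvector v of λ).

  λ = -5: largest Jordan block has size 1, contributing (x + 5)
  λ = 5: largest Jordan block has size 3, contributing (x − 5)^3

So m_A(x) = (x - 5)^3*(x + 5) = x^4 - 10*x^3 + 250*x - 625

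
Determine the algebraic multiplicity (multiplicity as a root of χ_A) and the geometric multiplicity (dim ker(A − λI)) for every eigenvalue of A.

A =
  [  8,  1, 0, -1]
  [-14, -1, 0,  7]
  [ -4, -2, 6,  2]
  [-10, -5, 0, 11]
λ = 6: alg = 4, geom = 3

Step 1 — factor the characteristic polynomial to read off the algebraic multiplicities:
  χ_A(x) = (x - 6)^4

Step 2 — compute geometric multiplicities via the rank-nullity identity g(λ) = n − rank(A − λI):
  rank(A − (6)·I) = 1, so dim ker(A − (6)·I) = n − 1 = 3

Summary:
  λ = 6: algebraic multiplicity = 4, geometric multiplicity = 3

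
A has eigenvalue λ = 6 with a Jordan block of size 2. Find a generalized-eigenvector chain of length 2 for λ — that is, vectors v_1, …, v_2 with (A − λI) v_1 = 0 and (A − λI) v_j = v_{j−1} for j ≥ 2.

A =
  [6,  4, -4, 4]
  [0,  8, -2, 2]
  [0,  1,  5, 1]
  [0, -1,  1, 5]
A Jordan chain for λ = 6 of length 2:
v_1 = (4, 2, 1, -1)ᵀ
v_2 = (0, 1, 0, 0)ᵀ

Let N = A − (6)·I. We want v_2 with N^2 v_2 = 0 but N^1 v_2 ≠ 0; then v_{j-1} := N · v_j for j = 2, …, 2.

Pick v_2 = (0, 1, 0, 0)ᵀ.
Then v_1 = N · v_2 = (4, 2, 1, -1)ᵀ.

Sanity check: (A − (6)·I) v_1 = (0, 0, 0, 0)ᵀ = 0. ✓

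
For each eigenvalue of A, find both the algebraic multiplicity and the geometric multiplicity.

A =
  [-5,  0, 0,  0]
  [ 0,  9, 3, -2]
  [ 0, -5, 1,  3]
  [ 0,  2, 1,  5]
λ = -5: alg = 1, geom = 1; λ = 5: alg = 3, geom = 1

Step 1 — factor the characteristic polynomial to read off the algebraic multiplicities:
  χ_A(x) = (x - 5)^3*(x + 5)

Step 2 — compute geometric multiplicities via the rank-nullity identity g(λ) = n − rank(A − λI):
  rank(A − (-5)·I) = 3, so dim ker(A − (-5)·I) = n − 3 = 1
  rank(A − (5)·I) = 3, so dim ker(A − (5)·I) = n − 3 = 1

Summary:
  λ = -5: algebraic multiplicity = 1, geometric multiplicity = 1
  λ = 5: algebraic multiplicity = 3, geometric multiplicity = 1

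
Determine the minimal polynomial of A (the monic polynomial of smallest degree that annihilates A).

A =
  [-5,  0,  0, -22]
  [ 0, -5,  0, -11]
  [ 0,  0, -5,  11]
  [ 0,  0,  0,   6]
x^2 - x - 30

The characteristic polynomial is χ_A(x) = (x - 6)*(x + 5)^3, so the eigenvalues are known. The minimal polynomial is
  m_A(x) = Π_λ (x − λ)^{k_λ}
where k_λ is the size of the *largest* Jordan block for λ (equivalently, the smallest k with (A − λI)^k v = 0 for every generalised eigenvector v of λ).

  λ = -5: largest Jordan block has size 1, contributing (x + 5)
  λ = 6: largest Jordan block has size 1, contributing (x − 6)

So m_A(x) = (x - 6)*(x + 5) = x^2 - x - 30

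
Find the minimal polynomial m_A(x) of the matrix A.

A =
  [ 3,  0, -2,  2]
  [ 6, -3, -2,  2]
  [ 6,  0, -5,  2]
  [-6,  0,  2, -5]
x^2 + 4*x + 3

The characteristic polynomial is χ_A(x) = (x + 1)*(x + 3)^3, so the eigenvalues are known. The minimal polynomial is
  m_A(x) = Π_λ (x − λ)^{k_λ}
where k_λ is the size of the *largest* Jordan block for λ (equivalently, the smallest k with (A − λI)^k v = 0 for every generalised eigenvector v of λ).

  λ = -3: largest Jordan block has size 1, contributing (x + 3)
  λ = -1: largest Jordan block has size 1, contributing (x + 1)

So m_A(x) = (x + 1)*(x + 3) = x^2 + 4*x + 3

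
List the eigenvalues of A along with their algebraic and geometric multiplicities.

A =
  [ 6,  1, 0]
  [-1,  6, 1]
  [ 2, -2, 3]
λ = 5: alg = 3, geom = 1

Step 1 — factor the characteristic polynomial to read off the algebraic multiplicities:
  χ_A(x) = (x - 5)^3

Step 2 — compute geometric multiplicities via the rank-nullity identity g(λ) = n − rank(A − λI):
  rank(A − (5)·I) = 2, so dim ker(A − (5)·I) = n − 2 = 1

Summary:
  λ = 5: algebraic multiplicity = 3, geometric multiplicity = 1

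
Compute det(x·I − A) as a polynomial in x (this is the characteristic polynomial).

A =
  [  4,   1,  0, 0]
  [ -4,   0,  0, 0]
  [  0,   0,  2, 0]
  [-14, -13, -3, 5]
x^4 - 11*x^3 + 42*x^2 - 68*x + 40

Expanding det(x·I − A) (e.g. by cofactor expansion or by noting that A is similar to its Jordan form J, which has the same characteristic polynomial as A) gives
  χ_A(x) = x^4 - 11*x^3 + 42*x^2 - 68*x + 40
which factors as (x - 5)*(x - 2)^3. The eigenvalues (with algebraic multiplicities) are λ = 2 with multiplicity 3, λ = 5 with multiplicity 1.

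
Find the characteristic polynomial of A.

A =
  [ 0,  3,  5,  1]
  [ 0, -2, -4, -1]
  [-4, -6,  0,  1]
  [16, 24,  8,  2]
x^4 - 8*x^2 + 16

Expanding det(x·I − A) (e.g. by cofactor expansion or by noting that A is similar to its Jordan form J, which has the same characteristic polynomial as A) gives
  χ_A(x) = x^4 - 8*x^2 + 16
which factors as (x - 2)^2*(x + 2)^2. The eigenvalues (with algebraic multiplicities) are λ = -2 with multiplicity 2, λ = 2 with multiplicity 2.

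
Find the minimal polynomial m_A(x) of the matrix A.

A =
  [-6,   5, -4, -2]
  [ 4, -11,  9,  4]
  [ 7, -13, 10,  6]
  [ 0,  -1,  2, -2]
x^4 + 9*x^3 + 27*x^2 + 27*x

The characteristic polynomial is χ_A(x) = x*(x + 3)^3, so the eigenvalues are known. The minimal polynomial is
  m_A(x) = Π_λ (x − λ)^{k_λ}
where k_λ is the size of the *largest* Jordan block for λ (equivalently, the smallest k with (A − λI)^k v = 0 for every generalised eigenvector v of λ).

  λ = -3: largest Jordan block has size 3, contributing (x + 3)^3
  λ = 0: largest Jordan block has size 1, contributing (x − 0)

So m_A(x) = x*(x + 3)^3 = x^4 + 9*x^3 + 27*x^2 + 27*x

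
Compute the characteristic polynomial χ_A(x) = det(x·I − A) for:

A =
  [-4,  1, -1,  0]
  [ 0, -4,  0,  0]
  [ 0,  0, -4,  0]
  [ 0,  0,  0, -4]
x^4 + 16*x^3 + 96*x^2 + 256*x + 256

Expanding det(x·I − A) (e.g. by cofactor expansion or by noting that A is similar to its Jordan form J, which has the same characteristic polynomial as A) gives
  χ_A(x) = x^4 + 16*x^3 + 96*x^2 + 256*x + 256
which factors as (x + 4)^4. The eigenvalues (with algebraic multiplicities) are λ = -4 with multiplicity 4.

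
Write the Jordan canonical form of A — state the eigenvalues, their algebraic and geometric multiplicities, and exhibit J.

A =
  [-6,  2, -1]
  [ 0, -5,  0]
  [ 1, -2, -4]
J_2(-5) ⊕ J_1(-5)

The characteristic polynomial is
  det(x·I − A) = x^3 + 15*x^2 + 75*x + 125 = (x + 5)^3

Eigenvalues and multiplicities (the geometric multiplicity of λ is n − rank(A − λI), which equals the number of Jordan blocks for λ):
  λ = -5: algebraic multiplicity = 3, geometric multiplicity = 2

Determining the block sizes for each eigenvalue:
  λ = -5: 2 blocks summing to 3 forces exactly one block of size 2 and the rest size 1 → block sizes [2, 1]

Assembling the blocks gives a Jordan form
J =
  [-5,  1,  0]
  [ 0, -5,  0]
  [ 0,  0, -5]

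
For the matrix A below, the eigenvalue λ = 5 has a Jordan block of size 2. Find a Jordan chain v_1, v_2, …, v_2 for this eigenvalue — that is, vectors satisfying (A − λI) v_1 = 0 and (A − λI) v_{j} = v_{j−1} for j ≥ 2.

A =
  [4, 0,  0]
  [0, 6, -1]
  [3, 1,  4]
A Jordan chain for λ = 5 of length 2:
v_1 = (0, 1, 1)ᵀ
v_2 = (0, 1, 0)ᵀ

Let N = A − (5)·I. We want v_2 with N^2 v_2 = 0 but N^1 v_2 ≠ 0; then v_{j-1} := N · v_j for j = 2, …, 2.

Pick v_2 = (0, 1, 0)ᵀ.
Then v_1 = N · v_2 = (0, 1, 1)ᵀ.

Sanity check: (A − (5)·I) v_1 = (0, 0, 0)ᵀ = 0. ✓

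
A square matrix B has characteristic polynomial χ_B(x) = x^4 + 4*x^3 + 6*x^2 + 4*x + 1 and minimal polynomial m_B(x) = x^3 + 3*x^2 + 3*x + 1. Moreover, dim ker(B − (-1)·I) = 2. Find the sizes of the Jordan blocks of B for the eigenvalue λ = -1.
Block sizes for λ = -1: [3, 1]

Step 1 — from the characteristic polynomial, algebraic multiplicity of λ = -1 is 4. From dim ker(B − (-1)·I) = 2, there are exactly 2 Jordan blocks for λ = -1.
Step 2 — from the minimal polynomial, the factor (x + 1)^3 tells us the largest block for λ = -1 has size 3.
Step 3 — with total size 4, 2 blocks, and largest block 3, the block sizes (in nonincreasing order) are [3, 1].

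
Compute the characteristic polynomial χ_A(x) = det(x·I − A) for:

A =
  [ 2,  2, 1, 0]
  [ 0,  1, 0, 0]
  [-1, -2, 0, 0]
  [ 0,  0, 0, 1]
x^4 - 4*x^3 + 6*x^2 - 4*x + 1

Expanding det(x·I − A) (e.g. by cofactor expansion or by noting that A is similar to its Jordan form J, which has the same characteristic polynomial as A) gives
  χ_A(x) = x^4 - 4*x^3 + 6*x^2 - 4*x + 1
which factors as (x - 1)^4. The eigenvalues (with algebraic multiplicities) are λ = 1 with multiplicity 4.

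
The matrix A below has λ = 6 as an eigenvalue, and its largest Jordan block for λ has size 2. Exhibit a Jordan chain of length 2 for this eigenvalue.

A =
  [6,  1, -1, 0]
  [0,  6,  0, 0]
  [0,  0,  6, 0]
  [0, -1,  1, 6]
A Jordan chain for λ = 6 of length 2:
v_1 = (1, 0, 0, -1)ᵀ
v_2 = (0, 1, 0, 0)ᵀ

Let N = A − (6)·I. We want v_2 with N^2 v_2 = 0 but N^1 v_2 ≠ 0; then v_{j-1} := N · v_j for j = 2, …, 2.

Pick v_2 = (0, 1, 0, 0)ᵀ.
Then v_1 = N · v_2 = (1, 0, 0, -1)ᵀ.

Sanity check: (A − (6)·I) v_1 = (0, 0, 0, 0)ᵀ = 0. ✓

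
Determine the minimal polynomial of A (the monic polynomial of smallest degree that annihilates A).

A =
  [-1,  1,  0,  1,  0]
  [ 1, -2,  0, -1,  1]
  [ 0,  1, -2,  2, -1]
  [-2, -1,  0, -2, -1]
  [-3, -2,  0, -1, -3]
x^2 + 4*x + 4

The characteristic polynomial is χ_A(x) = (x + 2)^5, so the eigenvalues are known. The minimal polynomial is
  m_A(x) = Π_λ (x − λ)^{k_λ}
where k_λ is the size of the *largest* Jordan block for λ (equivalently, the smallest k with (A − λI)^k v = 0 for every generalised eigenvector v of λ).

  λ = -2: largest Jordan block has size 2, contributing (x + 2)^2

So m_A(x) = (x + 2)^2 = x^2 + 4*x + 4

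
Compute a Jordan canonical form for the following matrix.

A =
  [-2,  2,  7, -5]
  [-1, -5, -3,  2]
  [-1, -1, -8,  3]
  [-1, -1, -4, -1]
J_2(-4) ⊕ J_2(-4)

The characteristic polynomial is
  det(x·I − A) = x^4 + 16*x^3 + 96*x^2 + 256*x + 256 = (x + 4)^4

Eigenvalues and multiplicities (the geometric multiplicity of λ is n − rank(A − λI), which equals the number of Jordan blocks for λ):
  λ = -4: algebraic multiplicity = 4, geometric multiplicity = 2

Determining the block sizes for each eigenvalue:
  λ = -4: with am = 4 and gm = 2, the partition is not yet determined (e.g. several partitions of 4 into 2 parts exist). Let N = A − (-4)·I. Computing rank(N^1) = 2, rank(N^2) = 0; the number of blocks of size ≥ j is rank(N^{j−1}) − rank(N^j), giving [2, 2]. So we have 2 block(s) of size 2 → block sizes [2, 2]

Assembling the blocks gives a Jordan form
J =
  [-4,  1,  0,  0]
  [ 0, -4,  0,  0]
  [ 0,  0, -4,  1]
  [ 0,  0,  0, -4]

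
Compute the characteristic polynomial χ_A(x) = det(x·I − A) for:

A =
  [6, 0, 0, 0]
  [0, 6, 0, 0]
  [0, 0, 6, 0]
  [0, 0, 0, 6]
x^4 - 24*x^3 + 216*x^2 - 864*x + 1296

Expanding det(x·I − A) (e.g. by cofactor expansion or by noting that A is similar to its Jordan form J, which has the same characteristic polynomial as A) gives
  χ_A(x) = x^4 - 24*x^3 + 216*x^2 - 864*x + 1296
which factors as (x - 6)^4. The eigenvalues (with algebraic multiplicities) are λ = 6 with multiplicity 4.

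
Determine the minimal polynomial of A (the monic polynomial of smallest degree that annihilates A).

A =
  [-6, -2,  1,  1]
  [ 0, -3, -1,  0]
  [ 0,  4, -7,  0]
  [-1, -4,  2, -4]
x^3 + 15*x^2 + 75*x + 125

The characteristic polynomial is χ_A(x) = (x + 5)^4, so the eigenvalues are known. The minimal polynomial is
  m_A(x) = Π_λ (x − λ)^{k_λ}
where k_λ is the size of the *largest* Jordan block for λ (equivalently, the smallest k with (A − λI)^k v = 0 for every generalised eigenvector v of λ).

  λ = -5: largest Jordan block has size 3, contributing (x + 5)^3

So m_A(x) = (x + 5)^3 = x^3 + 15*x^2 + 75*x + 125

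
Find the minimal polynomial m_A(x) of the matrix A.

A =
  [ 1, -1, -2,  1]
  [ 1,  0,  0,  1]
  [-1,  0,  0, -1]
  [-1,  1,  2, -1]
x^3

The characteristic polynomial is χ_A(x) = x^4, so the eigenvalues are known. The minimal polynomial is
  m_A(x) = Π_λ (x − λ)^{k_λ}
where k_λ is the size of the *largest* Jordan block for λ (equivalently, the smallest k with (A − λI)^k v = 0 for every generalised eigenvector v of λ).

  λ = 0: largest Jordan block has size 3, contributing (x − 0)^3

So m_A(x) = x^3 = x^3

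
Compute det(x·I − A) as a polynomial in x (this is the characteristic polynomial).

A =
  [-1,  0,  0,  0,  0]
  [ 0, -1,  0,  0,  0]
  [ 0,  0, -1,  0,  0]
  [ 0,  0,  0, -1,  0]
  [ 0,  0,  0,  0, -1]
x^5 + 5*x^4 + 10*x^3 + 10*x^2 + 5*x + 1

Expanding det(x·I − A) (e.g. by cofactor expansion or by noting that A is similar to its Jordan form J, which has the same characteristic polynomial as A) gives
  χ_A(x) = x^5 + 5*x^4 + 10*x^3 + 10*x^2 + 5*x + 1
which factors as (x + 1)^5. The eigenvalues (with algebraic multiplicities) are λ = -1 with multiplicity 5.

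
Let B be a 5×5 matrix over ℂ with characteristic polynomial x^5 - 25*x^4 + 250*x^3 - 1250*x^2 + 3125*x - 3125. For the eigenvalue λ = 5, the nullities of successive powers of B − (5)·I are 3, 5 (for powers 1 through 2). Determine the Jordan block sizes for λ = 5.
Block sizes for λ = 5: [2, 2, 1]

From the dimensions of kernels of powers, the number of Jordan blocks of size at least j is d_j − d_{j−1} where d_j = dim ker(N^j) (with d_0 = 0). Computing the differences gives [3, 2].
The number of blocks of size exactly k is (#blocks of size ≥ k) − (#blocks of size ≥ k + 1), so the partition is: 1 block(s) of size 1, 2 block(s) of size 2.
In nonincreasing order the block sizes are [2, 2, 1].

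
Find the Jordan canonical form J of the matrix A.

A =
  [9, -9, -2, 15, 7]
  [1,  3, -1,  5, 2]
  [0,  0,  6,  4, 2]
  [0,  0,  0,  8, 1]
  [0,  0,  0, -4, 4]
J_3(6) ⊕ J_2(6)

The characteristic polynomial is
  det(x·I − A) = x^5 - 30*x^4 + 360*x^3 - 2160*x^2 + 6480*x - 7776 = (x - 6)^5

Eigenvalues and multiplicities (the geometric multiplicity of λ is n − rank(A − λI), which equals the number of Jordan blocks for λ):
  λ = 6: algebraic multiplicity = 5, geometric multiplicity = 2

Determining the block sizes for each eigenvalue:
  λ = 6: with am = 5 and gm = 2, the partition is not yet determined (e.g. several partitions of 5 into 2 parts exist). Let N = A − (6)·I. Computing rank(N^1) = 3, rank(N^2) = 1, rank(N^3) = 0; the number of blocks of size ≥ j is rank(N^{j−1}) − rank(N^j), giving [2, 2, 1]. So we have 1 block(s) of size 3, 1 block(s) of size 2 → block sizes [3, 2]

Assembling the blocks gives a Jordan form
J =
  [6, 1, 0, 0, 0]
  [0, 6, 1, 0, 0]
  [0, 0, 6, 0, 0]
  [0, 0, 0, 6, 1]
  [0, 0, 0, 0, 6]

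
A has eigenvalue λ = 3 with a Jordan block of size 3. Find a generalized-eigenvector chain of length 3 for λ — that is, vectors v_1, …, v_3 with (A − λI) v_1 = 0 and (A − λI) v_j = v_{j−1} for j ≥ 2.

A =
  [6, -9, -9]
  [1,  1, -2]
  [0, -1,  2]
A Jordan chain for λ = 3 of length 3:
v_1 = (0, 1, -1)ᵀ
v_2 = (3, 1, 0)ᵀ
v_3 = (1, 0, 0)ᵀ

Let N = A − (3)·I. We want v_3 with N^3 v_3 = 0 but N^2 v_3 ≠ 0; then v_{j-1} := N · v_j for j = 3, …, 2.

Pick v_3 = (1, 0, 0)ᵀ.
Then v_2 = N · v_3 = (3, 1, 0)ᵀ.
Then v_1 = N · v_2 = (0, 1, -1)ᵀ.

Sanity check: (A − (3)·I) v_1 = (0, 0, 0)ᵀ = 0. ✓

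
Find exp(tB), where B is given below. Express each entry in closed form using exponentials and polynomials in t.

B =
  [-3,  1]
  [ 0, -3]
e^{tB} =
  [exp(-3*t), t*exp(-3*t)]
  [0, exp(-3*t)]

Strategy: write B = P · J · P⁻¹ where J is a Jordan canonical form, so e^{tB} = P · e^{tJ} · P⁻¹, and e^{tJ} can be computed block-by-block.

B has Jordan form
J =
  [-3,  1]
  [ 0, -3]
(up to reordering of blocks).

Per-block formulas:
  For a 2×2 Jordan block J_2(-3): exp(t · J_2(-3)) = e^(-3t)·(I + t·N), where N is the 2×2 nilpotent shift.

After assembling e^{tJ} and conjugating by P, we get:

e^{tB} =
  [exp(-3*t), t*exp(-3*t)]
  [0, exp(-3*t)]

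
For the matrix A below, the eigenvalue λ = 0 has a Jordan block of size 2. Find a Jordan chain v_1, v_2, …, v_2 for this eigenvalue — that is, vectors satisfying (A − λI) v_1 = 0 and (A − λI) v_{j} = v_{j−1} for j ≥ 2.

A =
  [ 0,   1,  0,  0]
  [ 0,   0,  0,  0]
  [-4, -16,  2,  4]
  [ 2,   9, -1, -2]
A Jordan chain for λ = 0 of length 2:
v_1 = (0, 0, -4, 2)ᵀ
v_2 = (1, 0, 0, 0)ᵀ

Let N = A − (0)·I. We want v_2 with N^2 v_2 = 0 but N^1 v_2 ≠ 0; then v_{j-1} := N · v_j for j = 2, …, 2.

Pick v_2 = (1, 0, 0, 0)ᵀ.
Then v_1 = N · v_2 = (0, 0, -4, 2)ᵀ.

Sanity check: (A − (0)·I) v_1 = (0, 0, 0, 0)ᵀ = 0. ✓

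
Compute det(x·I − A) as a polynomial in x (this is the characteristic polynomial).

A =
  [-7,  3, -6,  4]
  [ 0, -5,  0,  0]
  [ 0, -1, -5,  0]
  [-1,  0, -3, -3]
x^4 + 20*x^3 + 150*x^2 + 500*x + 625

Expanding det(x·I − A) (e.g. by cofactor expansion or by noting that A is similar to its Jordan form J, which has the same characteristic polynomial as A) gives
  χ_A(x) = x^4 + 20*x^3 + 150*x^2 + 500*x + 625
which factors as (x + 5)^4. The eigenvalues (with algebraic multiplicities) are λ = -5 with multiplicity 4.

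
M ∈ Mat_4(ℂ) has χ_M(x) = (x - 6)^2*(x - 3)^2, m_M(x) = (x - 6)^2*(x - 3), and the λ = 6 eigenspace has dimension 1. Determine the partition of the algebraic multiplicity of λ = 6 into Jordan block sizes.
Block sizes for λ = 6: [2]

Step 1 — from the characteristic polynomial, algebraic multiplicity of λ = 6 is 2. From dim ker(M − (6)·I) = 1, there are exactly 1 Jordan blocks for λ = 6.
Step 2 — from the minimal polynomial, the factor (x − 6)^2 tells us the largest block for λ = 6 has size 2.
Step 3 — with total size 2, 1 blocks, and largest block 2, the block sizes (in nonincreasing order) are [2].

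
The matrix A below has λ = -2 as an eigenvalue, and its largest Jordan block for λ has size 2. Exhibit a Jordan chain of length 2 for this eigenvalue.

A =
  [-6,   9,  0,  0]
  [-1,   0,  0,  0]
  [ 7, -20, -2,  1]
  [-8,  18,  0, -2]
A Jordan chain for λ = -2 of length 2:
v_1 = (0, 0, 1, 0)ᵀ
v_2 = (0, 0, 0, 1)ᵀ

Let N = A − (-2)·I. We want v_2 with N^2 v_2 = 0 but N^1 v_2 ≠ 0; then v_{j-1} := N · v_j for j = 2, …, 2.

Pick v_2 = (0, 0, 0, 1)ᵀ.
Then v_1 = N · v_2 = (0, 0, 1, 0)ᵀ.

Sanity check: (A − (-2)·I) v_1 = (0, 0, 0, 0)ᵀ = 0. ✓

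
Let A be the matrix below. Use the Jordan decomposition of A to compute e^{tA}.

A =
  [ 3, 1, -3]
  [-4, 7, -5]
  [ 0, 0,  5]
e^{tA} =
  [-2*t*exp(5*t) + exp(5*t), t*exp(5*t), t^2*exp(5*t)/2 - 3*t*exp(5*t)]
  [-4*t*exp(5*t), 2*t*exp(5*t) + exp(5*t), t^2*exp(5*t) - 5*t*exp(5*t)]
  [0, 0, exp(5*t)]

Strategy: write A = P · J · P⁻¹ where J is a Jordan canonical form, so e^{tA} = P · e^{tJ} · P⁻¹, and e^{tJ} can be computed block-by-block.

A has Jordan form
J =
  [5, 1, 0]
  [0, 5, 1]
  [0, 0, 5]
(up to reordering of blocks).

Per-block formulas:
  For a 3×3 Jordan block J_3(5): exp(t · J_3(5)) = e^(5t)·(I + t·N + (t^2/2)·N^2), where N is the 3×3 nilpotent shift.

After assembling e^{tJ} and conjugating by P, we get:

e^{tA} =
  [-2*t*exp(5*t) + exp(5*t), t*exp(5*t), t^2*exp(5*t)/2 - 3*t*exp(5*t)]
  [-4*t*exp(5*t), 2*t*exp(5*t) + exp(5*t), t^2*exp(5*t) - 5*t*exp(5*t)]
  [0, 0, exp(5*t)]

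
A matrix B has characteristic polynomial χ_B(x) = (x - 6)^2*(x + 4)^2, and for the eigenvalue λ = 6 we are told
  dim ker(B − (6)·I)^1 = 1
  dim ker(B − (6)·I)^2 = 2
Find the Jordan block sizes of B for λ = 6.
Block sizes for λ = 6: [2]

From the dimensions of kernels of powers, the number of Jordan blocks of size at least j is d_j − d_{j−1} where d_j = dim ker(N^j) (with d_0 = 0). Computing the differences gives [1, 1].
The number of blocks of size exactly k is (#blocks of size ≥ k) − (#blocks of size ≥ k + 1), so the partition is: 1 block(s) of size 2.
In nonincreasing order the block sizes are [2].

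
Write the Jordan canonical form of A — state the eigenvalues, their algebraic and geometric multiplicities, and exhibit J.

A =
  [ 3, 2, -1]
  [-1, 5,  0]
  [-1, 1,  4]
J_3(4)

The characteristic polynomial is
  det(x·I − A) = x^3 - 12*x^2 + 48*x - 64 = (x - 4)^3

Eigenvalues and multiplicities (the geometric multiplicity of λ is n − rank(A − λI), which equals the number of Jordan blocks for λ):
  λ = 4: algebraic multiplicity = 3, geometric multiplicity = 1

Determining the block sizes for each eigenvalue:
  λ = 4: one block (gm = 1), so the single block has size am = 3 → block sizes [3]

Assembling the blocks gives a Jordan form
J =
  [4, 1, 0]
  [0, 4, 1]
  [0, 0, 4]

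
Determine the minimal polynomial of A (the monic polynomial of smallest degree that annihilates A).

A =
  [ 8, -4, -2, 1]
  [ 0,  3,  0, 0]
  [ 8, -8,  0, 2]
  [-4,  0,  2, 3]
x^2 - 7*x + 12

The characteristic polynomial is χ_A(x) = (x - 4)^2*(x - 3)^2, so the eigenvalues are known. The minimal polynomial is
  m_A(x) = Π_λ (x − λ)^{k_λ}
where k_λ is the size of the *largest* Jordan block for λ (equivalently, the smallest k with (A − λI)^k v = 0 for every generalised eigenvector v of λ).

  λ = 3: largest Jordan block has size 1, contributing (x − 3)
  λ = 4: largest Jordan block has size 1, contributing (x − 4)

So m_A(x) = (x - 4)*(x - 3) = x^2 - 7*x + 12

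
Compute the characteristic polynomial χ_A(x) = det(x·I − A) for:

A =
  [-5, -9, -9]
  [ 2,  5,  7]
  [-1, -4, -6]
x^3 + 6*x^2 + 12*x + 8

Expanding det(x·I − A) (e.g. by cofactor expansion or by noting that A is similar to its Jordan form J, which has the same characteristic polynomial as A) gives
  χ_A(x) = x^3 + 6*x^2 + 12*x + 8
which factors as (x + 2)^3. The eigenvalues (with algebraic multiplicities) are λ = -2 with multiplicity 3.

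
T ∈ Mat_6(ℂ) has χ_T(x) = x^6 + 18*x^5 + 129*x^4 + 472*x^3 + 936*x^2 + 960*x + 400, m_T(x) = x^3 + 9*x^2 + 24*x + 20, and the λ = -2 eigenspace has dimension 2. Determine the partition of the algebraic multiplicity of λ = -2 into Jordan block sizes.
Block sizes for λ = -2: [2, 2]

Step 1 — from the characteristic polynomial, algebraic multiplicity of λ = -2 is 4. From dim ker(T − (-2)·I) = 2, there are exactly 2 Jordan blocks for λ = -2.
Step 2 — from the minimal polynomial, the factor (x + 2)^2 tells us the largest block for λ = -2 has size 2.
Step 3 — with total size 4, 2 blocks, and largest block 2, the block sizes (in nonincreasing order) are [2, 2].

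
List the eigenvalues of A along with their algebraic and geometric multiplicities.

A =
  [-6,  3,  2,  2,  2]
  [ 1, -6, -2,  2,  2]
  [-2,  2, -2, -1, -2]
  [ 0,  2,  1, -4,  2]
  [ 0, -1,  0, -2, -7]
λ = -5: alg = 5, geom = 2

Step 1 — factor the characteristic polynomial to read off the algebraic multiplicities:
  χ_A(x) = (x + 5)^5

Step 2 — compute geometric multiplicities via the rank-nullity identity g(λ) = n − rank(A − λI):
  rank(A − (-5)·I) = 3, so dim ker(A − (-5)·I) = n − 3 = 2

Summary:
  λ = -5: algebraic multiplicity = 5, geometric multiplicity = 2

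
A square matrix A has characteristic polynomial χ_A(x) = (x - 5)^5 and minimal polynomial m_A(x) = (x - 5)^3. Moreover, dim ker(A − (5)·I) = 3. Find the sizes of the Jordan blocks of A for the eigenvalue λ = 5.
Block sizes for λ = 5: [3, 1, 1]

Step 1 — from the characteristic polynomial, algebraic multiplicity of λ = 5 is 5. From dim ker(A − (5)·I) = 3, there are exactly 3 Jordan blocks for λ = 5.
Step 2 — from the minimal polynomial, the factor (x − 5)^3 tells us the largest block for λ = 5 has size 3.
Step 3 — with total size 5, 3 blocks, and largest block 3, the block sizes (in nonincreasing order) are [3, 1, 1].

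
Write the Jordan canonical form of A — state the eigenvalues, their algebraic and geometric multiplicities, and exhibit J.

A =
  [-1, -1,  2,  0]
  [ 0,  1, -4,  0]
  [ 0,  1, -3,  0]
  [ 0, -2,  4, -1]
J_2(-1) ⊕ J_1(-1) ⊕ J_1(-1)

The characteristic polynomial is
  det(x·I − A) = x^4 + 4*x^3 + 6*x^2 + 4*x + 1 = (x + 1)^4

Eigenvalues and multiplicities (the geometric multiplicity of λ is n − rank(A − λI), which equals the number of Jordan blocks for λ):
  λ = -1: algebraic multiplicity = 4, geometric multiplicity = 3

Determining the block sizes for each eigenvalue:
  λ = -1: 3 blocks summing to 4 forces exactly one block of size 2 and the rest size 1 → block sizes [2, 1, 1]

Assembling the blocks gives a Jordan form
J =
  [-1,  1,  0,  0]
  [ 0, -1,  0,  0]
  [ 0,  0, -1,  0]
  [ 0,  0,  0, -1]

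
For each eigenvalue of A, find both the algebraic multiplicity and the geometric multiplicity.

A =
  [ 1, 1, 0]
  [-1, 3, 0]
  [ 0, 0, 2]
λ = 2: alg = 3, geom = 2

Step 1 — factor the characteristic polynomial to read off the algebraic multiplicities:
  χ_A(x) = (x - 2)^3

Step 2 — compute geometric multiplicities via the rank-nullity identity g(λ) = n − rank(A − λI):
  rank(A − (2)·I) = 1, so dim ker(A − (2)·I) = n − 1 = 2

Summary:
  λ = 2: algebraic multiplicity = 3, geometric multiplicity = 2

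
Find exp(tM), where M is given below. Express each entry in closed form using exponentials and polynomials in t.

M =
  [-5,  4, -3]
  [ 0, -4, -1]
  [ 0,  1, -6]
e^{tM} =
  [exp(-5*t), t^2*exp(-5*t)/2 + 4*t*exp(-5*t), -t^2*exp(-5*t)/2 - 3*t*exp(-5*t)]
  [0, t*exp(-5*t) + exp(-5*t), -t*exp(-5*t)]
  [0, t*exp(-5*t), -t*exp(-5*t) + exp(-5*t)]

Strategy: write M = P · J · P⁻¹ where J is a Jordan canonical form, so e^{tM} = P · e^{tJ} · P⁻¹, and e^{tJ} can be computed block-by-block.

M has Jordan form
J =
  [-5,  1,  0]
  [ 0, -5,  1]
  [ 0,  0, -5]
(up to reordering of blocks).

Per-block formulas:
  For a 3×3 Jordan block J_3(-5): exp(t · J_3(-5)) = e^(-5t)·(I + t·N + (t^2/2)·N^2), where N is the 3×3 nilpotent shift.

After assembling e^{tJ} and conjugating by P, we get:

e^{tM} =
  [exp(-5*t), t^2*exp(-5*t)/2 + 4*t*exp(-5*t), -t^2*exp(-5*t)/2 - 3*t*exp(-5*t)]
  [0, t*exp(-5*t) + exp(-5*t), -t*exp(-5*t)]
  [0, t*exp(-5*t), -t*exp(-5*t) + exp(-5*t)]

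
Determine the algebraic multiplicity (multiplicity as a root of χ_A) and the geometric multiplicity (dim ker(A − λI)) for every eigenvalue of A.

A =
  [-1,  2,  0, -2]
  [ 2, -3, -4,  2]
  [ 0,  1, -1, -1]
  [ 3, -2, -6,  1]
λ = -1: alg = 4, geom = 2

Step 1 — factor the characteristic polynomial to read off the algebraic multiplicities:
  χ_A(x) = (x + 1)^4

Step 2 — compute geometric multiplicities via the rank-nullity identity g(λ) = n − rank(A − λI):
  rank(A − (-1)·I) = 2, so dim ker(A − (-1)·I) = n − 2 = 2

Summary:
  λ = -1: algebraic multiplicity = 4, geometric multiplicity = 2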